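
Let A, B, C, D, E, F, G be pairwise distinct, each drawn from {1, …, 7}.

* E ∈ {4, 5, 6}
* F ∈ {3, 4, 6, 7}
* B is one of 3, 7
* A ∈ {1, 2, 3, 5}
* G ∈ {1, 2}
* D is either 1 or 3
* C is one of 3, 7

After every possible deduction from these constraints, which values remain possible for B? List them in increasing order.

3, 7

The 2 variables B and C are confined to {3, 7}, which locks those values in; drop them from A, D, F.
D has just one choice, so D = 1. So A, G can't be 1.
G has just one choice, so G = 2. Eliminate 2 elsewhere: A.
A must be 5 (only option left). Strike 5 from E.
No further eliminations apply; B can still be any of 3, 7.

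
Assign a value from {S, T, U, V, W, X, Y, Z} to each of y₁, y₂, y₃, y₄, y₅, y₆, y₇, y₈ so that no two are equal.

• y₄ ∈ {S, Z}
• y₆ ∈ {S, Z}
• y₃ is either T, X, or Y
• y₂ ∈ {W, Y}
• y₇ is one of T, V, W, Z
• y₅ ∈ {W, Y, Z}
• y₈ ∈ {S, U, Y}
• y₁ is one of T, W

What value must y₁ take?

T

Among the 8 variables, U fits only y₈ (and all 8 values in {S, T, U, V, W, X, Y, Z} must be used), so y₈ = U.
The 7 still-open variables draw from only 7 values {S, T, V, W, X, Y, Z}, so each is used; only y₇ can be V, hence y₇ = V.
The 6 still-open variables together cover exactly {S, T, W, X, Y, Z} — 6 values for 6 variables — and X appears only in y₃'s list, so y₃ = X.
The 5 still-open variables together cover exactly {S, T, W, Y, Z} — 5 values for 5 variables — and T appears only in y₁'s list, so y₁ = T.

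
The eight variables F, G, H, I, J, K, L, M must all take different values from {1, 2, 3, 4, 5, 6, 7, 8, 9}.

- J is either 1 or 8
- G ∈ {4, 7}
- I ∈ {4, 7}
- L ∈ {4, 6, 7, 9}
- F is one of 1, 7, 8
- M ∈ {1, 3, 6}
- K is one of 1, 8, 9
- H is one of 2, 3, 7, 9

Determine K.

9

The 8 variables draw from only 8 values {1, 2, 3, 4, 6, 7, 8, 9}, so each is used; only H can be 2, hence H = 2.
The 7 still-open variables draw from only 7 values {1, 3, 4, 6, 7, 8, 9}, so each is used; only M can be 3, hence M = 3.
The 6 still-open variables draw from only 6 values {1, 4, 6, 7, 8, 9}, so each is used; only L can be 6, hence L = 6.
Among the 5 still-open variables, 9 fits only K (and all 5 values in {1, 4, 7, 8, 9} must be used), so K = 9.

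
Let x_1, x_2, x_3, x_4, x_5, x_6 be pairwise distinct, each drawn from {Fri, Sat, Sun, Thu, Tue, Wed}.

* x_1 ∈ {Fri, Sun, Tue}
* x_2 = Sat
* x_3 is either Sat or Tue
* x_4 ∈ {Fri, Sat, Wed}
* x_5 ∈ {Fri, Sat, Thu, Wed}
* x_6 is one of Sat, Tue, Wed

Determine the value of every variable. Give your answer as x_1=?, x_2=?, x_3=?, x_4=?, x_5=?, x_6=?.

x_1=Sun, x_2=Sat, x_3=Tue, x_4=Fri, x_5=Thu, x_6=Wed

x_2 has just one choice, so x_2 = Sat. Remove Sat from x_3, x_4, x_5, x_6.
x_3 must be Tue (only option left). Eliminate Tue elsewhere: x_1, x_6.
That leaves x_6 = Wed. Remove Wed from x_4, x_5.
x_4 has just one choice, so x_4 = Fri. Eliminate Fri elsewhere: x_1, x_5.
x_5's domain is down to {Thu}, so x_5 = Thu.
x_1's domain is down to {Sun}, so x_1 = Sun.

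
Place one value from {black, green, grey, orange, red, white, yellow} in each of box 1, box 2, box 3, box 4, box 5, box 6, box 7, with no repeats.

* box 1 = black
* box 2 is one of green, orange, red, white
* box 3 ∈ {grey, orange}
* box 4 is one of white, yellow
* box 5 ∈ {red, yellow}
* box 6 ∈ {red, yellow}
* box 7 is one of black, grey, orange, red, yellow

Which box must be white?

box 4

box 1 has just one choice, so box 1 = black. Remove black from box 7.
The 6 still-open variables together cover exactly {green, grey, orange, red, white, yellow} — 6 values for 6 variables — and green appears only in box 2's list, so box 2 = green.
The 5 still-open variables together cover exactly {grey, orange, red, white, yellow} — 5 values for 5 variables — and white appears only in box 4's list, so box 4 = white.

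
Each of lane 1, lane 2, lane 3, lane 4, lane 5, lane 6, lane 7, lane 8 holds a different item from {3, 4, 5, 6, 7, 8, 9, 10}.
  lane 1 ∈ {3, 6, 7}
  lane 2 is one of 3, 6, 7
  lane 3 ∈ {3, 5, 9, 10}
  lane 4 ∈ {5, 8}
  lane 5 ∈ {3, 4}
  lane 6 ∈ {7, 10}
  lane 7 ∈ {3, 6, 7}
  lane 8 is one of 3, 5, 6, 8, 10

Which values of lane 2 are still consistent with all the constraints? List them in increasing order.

The 8 variables together cover exactly {3, 4, 5, 6, 7, 8, 9, 10} — 8 values for 8 variables — and 4 appears only in lane 5's list, so lane 5 = 4.
Among the 7 still-open variables, 9 fits only lane 3 (and all 7 values in {3, 5, 6, 7, 8, 9, 10} must be used), so lane 3 = 9.
The 3 variables lane 1, lane 2, lane 7 are confined to {3, 6, 7}, which locks those values in; drop them from lane 6, lane 8.
lane 6's domain is down to {10}, so lane 6 = 10. Strike 10 from lane 8.
No further eliminations apply; lane 2 can still be any of 3, 6, 7.

3, 6, 7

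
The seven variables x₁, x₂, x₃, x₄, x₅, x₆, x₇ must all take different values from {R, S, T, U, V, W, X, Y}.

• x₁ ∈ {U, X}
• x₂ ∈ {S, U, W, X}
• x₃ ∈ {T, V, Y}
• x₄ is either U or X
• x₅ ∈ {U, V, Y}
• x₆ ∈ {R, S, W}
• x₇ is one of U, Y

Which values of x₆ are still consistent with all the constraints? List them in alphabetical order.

R, S, W

x₁ and x₄ share exactly the 2 values {U, X}; by pigeonhole those values go to them, so strike U, X from x₂, x₅, x₇.
That leaves x₇ = Y. Eliminate Y elsewhere: x₃, x₅.
x₅ has just one choice, so x₅ = V. Eliminate V elsewhere: x₃.
x₃ must be T (only option left).
No further eliminations apply; x₆ can still be any of R, S, W.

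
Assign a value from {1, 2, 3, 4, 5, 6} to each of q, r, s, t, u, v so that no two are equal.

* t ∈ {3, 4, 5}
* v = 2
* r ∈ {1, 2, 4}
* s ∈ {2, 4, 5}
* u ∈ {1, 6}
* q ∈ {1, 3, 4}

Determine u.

6

v has just one choice, so v = 2. Strike 2 from r, s.
The 5 still-open variables draw from only 5 values {1, 3, 4, 5, 6}, so each is used; only u can be 6, hence u = 6.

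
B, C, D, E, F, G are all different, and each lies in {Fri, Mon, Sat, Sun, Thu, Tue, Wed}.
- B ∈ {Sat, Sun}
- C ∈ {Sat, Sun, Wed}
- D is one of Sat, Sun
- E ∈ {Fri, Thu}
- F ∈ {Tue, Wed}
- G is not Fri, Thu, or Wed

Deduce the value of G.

Mon

B and D share exactly the 2 values {Sat, Sun}; by pigeonhole those values go to them, so strike Sat, Sun from C, G.
C has just one choice, so C = Wed. Remove Wed from F.
F has just one choice, so F = Tue. Strike Tue from G.
So G = Mon.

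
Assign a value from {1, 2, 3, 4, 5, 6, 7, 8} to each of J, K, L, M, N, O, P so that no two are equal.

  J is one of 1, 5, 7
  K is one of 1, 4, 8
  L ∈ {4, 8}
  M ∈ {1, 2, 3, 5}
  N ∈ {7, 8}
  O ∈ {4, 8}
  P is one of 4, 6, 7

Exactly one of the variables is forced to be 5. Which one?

J

L and O share exactly the 2 values {4, 8}; by pigeonhole those values go to them, so strike 4, 8 from K, N, P.
That leaves K = 1. Eliminate 1 elsewhere: J, M.
That leaves N = 7. Strike 7 from J, P.
So 5 goes to J.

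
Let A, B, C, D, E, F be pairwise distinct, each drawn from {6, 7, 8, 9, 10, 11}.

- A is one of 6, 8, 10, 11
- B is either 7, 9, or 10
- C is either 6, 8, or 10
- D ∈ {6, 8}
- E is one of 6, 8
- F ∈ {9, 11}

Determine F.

Among the 6 variables, 7 fits only B (and all 6 values in {6, 7, 8, 9, 10, 11} must be used), so B = 7.
The 5 still-open variables together cover exactly {6, 8, 9, 10, 11} — 5 values for 5 variables — and 9 appears only in F's list, so F = 9.

9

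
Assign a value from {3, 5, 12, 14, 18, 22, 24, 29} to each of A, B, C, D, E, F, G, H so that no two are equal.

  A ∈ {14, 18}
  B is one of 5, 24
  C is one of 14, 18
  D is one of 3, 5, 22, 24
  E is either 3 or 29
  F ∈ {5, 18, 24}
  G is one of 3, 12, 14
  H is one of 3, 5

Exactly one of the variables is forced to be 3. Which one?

H

The 8 variables together cover exactly {3, 5, 12, 14, 18, 22, 24, 29} — 8 values for 8 variables — and 12 appears only in G's list, so G = 12.
The 7 still-open variables draw from only 7 values {3, 5, 14, 18, 22, 24, 29}, so each is used; only D can be 22, hence D = 22.
Among the 6 still-open variables, 29 fits only E (and all 6 values in {3, 5, 14, 18, 24, 29} must be used), so E = 29.
The 5 still-open variables draw from only 5 values {3, 5, 14, 18, 24}, so each is used; only H can be 3, hence H = 3.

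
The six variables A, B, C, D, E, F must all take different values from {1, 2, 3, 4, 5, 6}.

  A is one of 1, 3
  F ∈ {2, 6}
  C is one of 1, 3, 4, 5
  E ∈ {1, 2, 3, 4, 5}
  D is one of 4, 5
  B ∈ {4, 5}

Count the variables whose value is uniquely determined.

The 6 variables together cover exactly {1, 2, 3, 4, 5, 6} — 6 values for 6 variables — and 6 appears only in F's list, so F = 6.
The 5 still-open variables together cover exactly {1, 2, 3, 4, 5} — 5 values for 5 variables — and 2 appears only in E's list, so E = 2.
The 2 variables B and D are confined to {4, 5}, which locks those values in; drop them from C.
Determined: E=2, F=6. The other variables each still have more than one consistent value. That makes 2.

2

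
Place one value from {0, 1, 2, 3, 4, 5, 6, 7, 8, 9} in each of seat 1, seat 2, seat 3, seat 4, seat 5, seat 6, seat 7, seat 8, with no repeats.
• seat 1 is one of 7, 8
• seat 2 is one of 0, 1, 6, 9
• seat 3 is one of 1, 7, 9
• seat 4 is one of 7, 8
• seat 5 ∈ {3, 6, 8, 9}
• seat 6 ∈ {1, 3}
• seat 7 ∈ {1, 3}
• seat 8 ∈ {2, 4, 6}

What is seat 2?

0

seat 1 and seat 4 share exactly the 2 values {7, 8}; by pigeonhole those values go to them, so strike 7, 8 from seat 3, seat 5.
The 2 variables seat 6 and seat 7 are confined to {1, 3}, which locks those values in; drop them from seat 2, seat 3, seat 5.
seat 3 must be 9 (only option left). Remove 9 from seat 2, seat 5.
seat 5 has just one choice, so seat 5 = 6. Strike 6 from seat 2, seat 8.
So seat 2 = 0.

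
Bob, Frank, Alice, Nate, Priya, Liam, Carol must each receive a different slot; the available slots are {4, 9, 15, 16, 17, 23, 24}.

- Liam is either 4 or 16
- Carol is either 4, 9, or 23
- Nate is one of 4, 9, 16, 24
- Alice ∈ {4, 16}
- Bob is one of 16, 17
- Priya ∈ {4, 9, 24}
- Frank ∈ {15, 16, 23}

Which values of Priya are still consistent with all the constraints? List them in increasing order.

The 7 variables together cover exactly {4, 9, 15, 16, 17, 23, 24} — 7 values for 7 variables — and 15 appears only in Frank's list, so Frank = 15.
The 6 still-open variables draw from only 6 values {4, 9, 16, 17, 23, 24}, so each is used; only Bob can be 17, hence Bob = 17.
The 5 still-open variables draw from only 5 values {4, 9, 16, 23, 24}, so each is used; only Carol can be 23, hence Carol = 23.
Alice and Liam share exactly the 2 values {4, 16}; by pigeonhole those values go to them, so strike 4, 16 from Nate, Priya.
No further eliminations apply; Priya can still be any of 9, 24.

9, 24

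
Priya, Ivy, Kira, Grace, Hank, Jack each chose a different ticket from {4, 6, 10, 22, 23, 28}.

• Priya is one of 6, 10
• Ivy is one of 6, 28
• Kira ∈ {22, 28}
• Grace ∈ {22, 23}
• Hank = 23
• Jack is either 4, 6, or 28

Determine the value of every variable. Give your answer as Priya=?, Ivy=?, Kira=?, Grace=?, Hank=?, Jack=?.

Priya=10, Ivy=6, Kira=28, Grace=22, Hank=23, Jack=4

Hank has just one choice, so Hank = 23. Eliminate 23 elsewhere: Grace.
Grace has just one choice, so Grace = 22. Eliminate 22 elsewhere: Kira.
Kira's domain is down to {28}, so Kira = 28. So Ivy, Jack can't be 28.
That leaves Ivy = 6. Eliminate 6 elsewhere: Priya, Jack.
That leaves Jack = 4.
Priya must be 10 (only option left).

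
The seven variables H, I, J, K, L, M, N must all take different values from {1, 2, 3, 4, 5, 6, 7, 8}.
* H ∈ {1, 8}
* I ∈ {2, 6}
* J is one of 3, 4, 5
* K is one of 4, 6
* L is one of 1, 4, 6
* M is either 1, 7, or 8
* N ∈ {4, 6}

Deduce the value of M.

7

K and N share exactly the 2 values {4, 6}; by pigeonhole those values go to them, so strike 4, 6 from I, J, L.
That leaves I = 2.
L has just one choice, so L = 1. So H, M can't be 1.
H's domain is down to {8}, so H = 8. Remove 8 from M.
So M = 7.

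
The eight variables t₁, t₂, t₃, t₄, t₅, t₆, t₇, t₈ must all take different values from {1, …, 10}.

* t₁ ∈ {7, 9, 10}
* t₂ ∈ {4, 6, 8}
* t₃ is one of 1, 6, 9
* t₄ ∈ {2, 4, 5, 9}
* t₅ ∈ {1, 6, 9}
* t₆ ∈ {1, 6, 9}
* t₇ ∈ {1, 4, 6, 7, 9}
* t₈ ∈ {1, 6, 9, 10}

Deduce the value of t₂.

t₃, t₅, t₆ between them cover only {1, 6, 9} — a naked triple. Remove those values from t₁, t₂, t₄, t₇, t₈.
t₈ must be 10 (only option left). So t₁ can't be 10.
t₁ must be 7 (only option left). Remove 7 from t₇.
t₇ must be 4 (only option left). Strike 4 from t₂, t₄.
So t₂ = 8.

8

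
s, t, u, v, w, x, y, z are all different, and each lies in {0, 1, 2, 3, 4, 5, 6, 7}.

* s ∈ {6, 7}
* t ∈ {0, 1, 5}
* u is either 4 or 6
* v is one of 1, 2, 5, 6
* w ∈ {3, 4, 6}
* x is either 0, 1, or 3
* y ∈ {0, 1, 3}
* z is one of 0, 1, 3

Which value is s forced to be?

7

Among the 8 variables, 2 fits only v (and all 8 values in {0, 1, 2, 3, 4, 5, 6, 7} must be used), so v = 2.
Among the 7 still-open variables, 5 fits only t (and all 7 values in {0, 1, 3, 4, 5, 6, 7} must be used), so t = 5.
Among the 6 still-open variables, 7 fits only s (and all 6 values in {0, 1, 3, 4, 6, 7} must be used), so s = 7.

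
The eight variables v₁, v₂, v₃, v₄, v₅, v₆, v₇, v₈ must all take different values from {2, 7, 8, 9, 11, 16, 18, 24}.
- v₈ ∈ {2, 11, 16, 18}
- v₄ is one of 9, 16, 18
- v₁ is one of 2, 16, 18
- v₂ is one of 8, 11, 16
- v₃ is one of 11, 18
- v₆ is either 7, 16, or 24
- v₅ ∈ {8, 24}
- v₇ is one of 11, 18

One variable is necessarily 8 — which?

Among the 8 variables, 7 fits only v₆ (and all 8 values in {2, 7, 8, 9, 11, 16, 18, 24} must be used), so v₆ = 7.
Among the 7 still-open variables, 9 fits only v₄ (and all 7 values in {2, 8, 9, 11, 16, 18, 24} must be used), so v₄ = 9.
The 6 still-open variables draw from only 6 values {2, 8, 11, 16, 18, 24}, so each is used; only v₅ can be 24, hence v₅ = 24.
The 5 still-open variables draw from only 5 values {2, 8, 11, 16, 18}, so each is used; only v₂ can be 8, hence v₂ = 8.

v₂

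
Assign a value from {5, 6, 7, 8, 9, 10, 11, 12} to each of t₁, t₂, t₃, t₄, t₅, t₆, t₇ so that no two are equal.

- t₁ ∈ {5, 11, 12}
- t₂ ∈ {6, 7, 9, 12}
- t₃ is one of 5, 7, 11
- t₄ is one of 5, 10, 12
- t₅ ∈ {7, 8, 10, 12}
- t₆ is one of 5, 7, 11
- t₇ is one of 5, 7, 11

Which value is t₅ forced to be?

The 3 variables t₃, t₆, t₇ are confined to {5, 7, 11}, which locks those values in; drop them from t₁, t₂, t₄, t₅.
t₁ has just one choice, so t₁ = 12. So t₂, t₄, t₅ can't be 12.
That leaves t₄ = 10. Strike 10 from t₅.
So t₅ = 8.

8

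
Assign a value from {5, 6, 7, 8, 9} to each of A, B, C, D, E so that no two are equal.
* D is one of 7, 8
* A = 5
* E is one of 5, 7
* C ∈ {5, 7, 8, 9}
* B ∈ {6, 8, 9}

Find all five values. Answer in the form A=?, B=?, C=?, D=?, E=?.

A must be 5 (only option left). So C, E can't be 5.
E's domain is down to {7}, so E = 7. So C, D can't be 7.
D must be 8 (only option left). So B, C can't be 8.
C's domain is down to {9}, so C = 9. So B can't be 9.
B must be 6 (only option left).

A=5, B=6, C=9, D=8, E=7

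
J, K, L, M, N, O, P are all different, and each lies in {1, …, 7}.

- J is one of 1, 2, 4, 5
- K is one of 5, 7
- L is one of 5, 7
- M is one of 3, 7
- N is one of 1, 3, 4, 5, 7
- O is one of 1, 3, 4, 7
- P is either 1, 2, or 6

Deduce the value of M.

Among the 7 variables, 6 fits only P (and all 7 values in {1, 2, 3, 4, 5, 6, 7} must be used), so P = 6.
Among the 6 still-open variables, 2 fits only J (and all 6 values in {1, 2, 3, 4, 5, 7} must be used), so J = 2.
The 2 variables K and L are confined to {5, 7}, which locks those values in; drop them from M, N, O.
So M = 3.

3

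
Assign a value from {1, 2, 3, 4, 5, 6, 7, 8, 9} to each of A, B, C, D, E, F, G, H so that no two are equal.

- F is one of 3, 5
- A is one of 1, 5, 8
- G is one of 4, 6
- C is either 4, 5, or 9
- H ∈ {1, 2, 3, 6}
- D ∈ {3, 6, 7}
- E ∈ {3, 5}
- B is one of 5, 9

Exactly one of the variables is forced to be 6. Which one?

The 2 variables E and F are confined to {3, 5}, which locks those values in; drop them from A, B, C, D, H.
That leaves B = 9. So C can't be 9.
That leaves C = 4. Strike 4 from G.
So 6 goes to G.

G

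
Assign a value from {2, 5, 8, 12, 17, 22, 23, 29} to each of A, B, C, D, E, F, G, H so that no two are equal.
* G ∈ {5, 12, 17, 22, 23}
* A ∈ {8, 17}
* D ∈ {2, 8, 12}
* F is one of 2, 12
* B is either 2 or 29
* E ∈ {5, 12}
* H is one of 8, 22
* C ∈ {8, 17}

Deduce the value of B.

The 8 variables together cover exactly {2, 5, 8, 12, 17, 22, 23, 29} — 8 values for 8 variables — and 23 appears only in G's list, so G = 23.
Among the 7 still-open variables, 5 fits only E (and all 7 values in {2, 5, 8, 12, 17, 22, 29} must be used), so E = 5.
The 6 still-open variables draw from only 6 values {2, 8, 12, 17, 22, 29}, so each is used; only H can be 22, hence H = 22.
The 5 still-open variables together cover exactly {2, 8, 12, 17, 29} — 5 values for 5 variables — and 29 appears only in B's list, so B = 29.

29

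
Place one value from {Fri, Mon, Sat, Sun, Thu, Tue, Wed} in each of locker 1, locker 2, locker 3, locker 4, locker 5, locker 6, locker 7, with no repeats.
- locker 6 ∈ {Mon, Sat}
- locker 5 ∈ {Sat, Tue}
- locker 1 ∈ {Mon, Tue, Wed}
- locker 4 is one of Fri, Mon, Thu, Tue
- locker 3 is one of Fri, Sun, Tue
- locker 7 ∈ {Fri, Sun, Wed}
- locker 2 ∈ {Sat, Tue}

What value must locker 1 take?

The 7 variables together cover exactly {Fri, Mon, Sat, Sun, Thu, Tue, Wed} — 7 values for 7 variables — and Thu appears only in locker 4's list, so locker 4 = Thu.
The 2 variables locker 2 and locker 5 are confined to {Sat, Tue}, which locks those values in; drop them from locker 1, locker 3, locker 6.
That leaves locker 6 = Mon. So locker 1 can't be Mon.
So locker 1 = Wed.

Wed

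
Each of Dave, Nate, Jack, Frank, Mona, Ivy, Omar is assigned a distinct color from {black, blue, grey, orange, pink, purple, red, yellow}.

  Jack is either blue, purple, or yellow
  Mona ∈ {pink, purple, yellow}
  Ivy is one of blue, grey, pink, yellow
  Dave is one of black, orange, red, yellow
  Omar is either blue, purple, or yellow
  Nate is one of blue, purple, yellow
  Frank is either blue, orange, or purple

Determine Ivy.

grey

Nate, Jack, Omar between them cover only {blue, purple, yellow} — a naked triple. Remove those values from Dave, Frank, Mona, Ivy.
Frank must be orange (only option left). Eliminate orange elsewhere: Dave.
That leaves Mona = pink. Remove pink from Ivy.
So Ivy = grey.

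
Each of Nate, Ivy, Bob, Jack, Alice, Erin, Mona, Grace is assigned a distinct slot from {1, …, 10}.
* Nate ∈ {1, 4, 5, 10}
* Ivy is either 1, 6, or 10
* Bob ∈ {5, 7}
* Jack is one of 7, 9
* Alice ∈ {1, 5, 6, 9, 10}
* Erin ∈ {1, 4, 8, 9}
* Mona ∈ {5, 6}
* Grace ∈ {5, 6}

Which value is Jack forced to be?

The 8 variables together cover exactly {1, 4, 5, 6, 7, 8, 9, 10} — 8 values for 8 variables — and 8 appears only in Erin's list, so Erin = 8.
The 7 still-open variables draw from only 7 values {1, 4, 5, 6, 7, 9, 10}, so each is used; only Nate can be 4, hence Nate = 4.
Mona and Grace between them cover only {5, 6} — a naked pair. Remove those values from Ivy, Bob, Alice.
That leaves Bob = 7. Strike 7 from Jack.
So Jack = 9.

9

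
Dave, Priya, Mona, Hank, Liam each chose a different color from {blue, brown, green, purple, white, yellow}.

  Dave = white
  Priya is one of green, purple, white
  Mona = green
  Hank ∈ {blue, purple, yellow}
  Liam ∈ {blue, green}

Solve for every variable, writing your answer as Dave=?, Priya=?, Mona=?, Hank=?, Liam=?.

Dave=white, Priya=purple, Mona=green, Hank=yellow, Liam=blue

Dave has just one choice, so Dave = white. Eliminate white elsewhere: Priya.
Mona must be green (only option left). Remove green from Priya, Liam.
Liam's domain is down to {blue}, so Liam = blue. Strike blue from Hank.
That leaves Priya = purple. Strike purple from Hank.
Hank's domain is down to {yellow}, so Hank = yellow.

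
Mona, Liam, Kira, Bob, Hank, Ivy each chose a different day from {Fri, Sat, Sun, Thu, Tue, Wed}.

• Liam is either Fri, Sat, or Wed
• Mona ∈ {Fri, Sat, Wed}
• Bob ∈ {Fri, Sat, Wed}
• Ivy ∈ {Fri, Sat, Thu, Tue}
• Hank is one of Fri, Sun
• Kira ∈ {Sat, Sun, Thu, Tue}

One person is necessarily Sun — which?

Mona, Liam, Bob between them cover only {Fri, Sat, Wed} — a naked triple. Remove those values from Kira, Hank, Ivy.
So Sun goes to Hank.

Hank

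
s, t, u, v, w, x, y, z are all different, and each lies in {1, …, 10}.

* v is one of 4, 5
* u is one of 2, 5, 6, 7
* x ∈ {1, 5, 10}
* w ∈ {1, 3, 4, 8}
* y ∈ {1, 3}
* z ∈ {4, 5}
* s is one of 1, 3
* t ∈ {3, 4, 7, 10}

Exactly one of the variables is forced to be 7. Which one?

s and y share exactly the 2 values {1, 3}; by pigeonhole those values go to them, so strike 1, 3 from t, w, x.
v and z between them cover only {4, 5} — a naked pair. Remove those values from t, u, w, x.
w's domain is down to {8}, so w = 8.
x's domain is down to {10}, so x = 10. Remove 10 from t.
So 7 goes to t.

t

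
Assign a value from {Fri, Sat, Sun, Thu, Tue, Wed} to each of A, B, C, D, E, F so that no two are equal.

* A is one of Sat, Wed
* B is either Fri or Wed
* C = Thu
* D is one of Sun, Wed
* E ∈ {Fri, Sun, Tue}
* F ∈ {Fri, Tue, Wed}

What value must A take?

C has just one choice, so C = Thu.
The 5 still-open variables draw from only 5 values {Fri, Sat, Sun, Tue, Wed}, so each is used; only A can be Sat, hence A = Sat.

Sat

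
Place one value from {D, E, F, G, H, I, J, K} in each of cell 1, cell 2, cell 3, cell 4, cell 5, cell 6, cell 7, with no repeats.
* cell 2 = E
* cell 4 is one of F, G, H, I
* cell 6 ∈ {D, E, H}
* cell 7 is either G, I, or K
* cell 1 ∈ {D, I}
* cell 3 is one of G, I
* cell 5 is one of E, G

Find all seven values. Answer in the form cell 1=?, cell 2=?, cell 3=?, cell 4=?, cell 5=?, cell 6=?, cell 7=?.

cell 2 must be E (only option left). Remove E from cell 5, cell 6.
That leaves cell 5 = G. Remove G from cell 3, cell 4, cell 7.
cell 3 must be I (only option left). So cell 1, cell 4, cell 7 can't be I.
cell 7 has just one choice, so cell 7 = K.
cell 1 has just one choice, so cell 1 = D. Remove D from cell 6.
cell 6 must be H (only option left). Strike H from cell 4.
cell 4 must be F (only option left).

cell 1=D, cell 2=E, cell 3=I, cell 4=F, cell 5=G, cell 6=H, cell 7=K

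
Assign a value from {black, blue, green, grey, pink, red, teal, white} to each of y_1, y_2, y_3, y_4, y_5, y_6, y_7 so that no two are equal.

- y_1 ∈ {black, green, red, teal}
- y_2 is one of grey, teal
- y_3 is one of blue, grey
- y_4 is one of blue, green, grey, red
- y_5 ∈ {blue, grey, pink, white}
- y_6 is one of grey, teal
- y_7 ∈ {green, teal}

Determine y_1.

The 2 variables y_2 and y_6 are confined to {grey, teal}, which locks those values in; drop them from y_1, y_3, y_4, y_5, y_7.
That leaves y_3 = blue. Eliminate blue elsewhere: y_4, y_5.
y_7 must be green (only option left). Remove green from y_1, y_4.
That leaves y_4 = red. So y_1 can't be red.
So y_1 = black.

black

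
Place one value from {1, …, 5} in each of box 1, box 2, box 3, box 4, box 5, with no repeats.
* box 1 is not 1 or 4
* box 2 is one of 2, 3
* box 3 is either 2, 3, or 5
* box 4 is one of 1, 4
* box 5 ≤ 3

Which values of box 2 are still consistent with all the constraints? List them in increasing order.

2, 3

The 5 variables draw from only 5 values {1, 2, 3, 4, 5}, so each is used; only box 4 can be 4, hence box 4 = 4.
Among the 4 still-open variables, 1 fits only box 5 (and all 4 values in {1, 2, 3, 5} must be used), so box 5 = 1.
No further eliminations apply; box 2 can still be any of 2, 3.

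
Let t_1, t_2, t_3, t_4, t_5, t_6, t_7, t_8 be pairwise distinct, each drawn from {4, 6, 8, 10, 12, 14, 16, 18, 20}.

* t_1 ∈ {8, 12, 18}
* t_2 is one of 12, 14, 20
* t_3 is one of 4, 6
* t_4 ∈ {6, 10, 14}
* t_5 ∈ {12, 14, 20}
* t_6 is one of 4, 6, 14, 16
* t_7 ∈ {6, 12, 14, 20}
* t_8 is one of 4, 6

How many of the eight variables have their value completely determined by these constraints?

2

The 2 variables t_3 and t_8 are confined to {4, 6}, which locks those values in; drop them from t_4, t_6, t_7.
t_2, t_5, t_7 share exactly the 3 values {12, 14, 20}; by pigeonhole those values go to them, so strike 12, 14, 20 from t_1, t_4, t_6.
t_4 must be 10 (only option left).
t_6's domain is down to {16}, so t_6 = 16.
Determined: t_4=10, t_6=16. The other variables each still have more than one consistent value. That makes 2.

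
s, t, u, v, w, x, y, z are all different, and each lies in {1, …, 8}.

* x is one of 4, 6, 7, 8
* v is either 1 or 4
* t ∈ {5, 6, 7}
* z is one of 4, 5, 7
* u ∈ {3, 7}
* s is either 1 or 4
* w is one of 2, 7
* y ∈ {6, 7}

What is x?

The 8 variables draw from only 8 values {1, 2, 3, 4, 5, 6, 7, 8}, so each is used; only w can be 2, hence w = 2.
Among the 7 still-open variables, 3 fits only u (and all 7 values in {1, 3, 4, 5, 6, 7, 8} must be used), so u = 3.
The 6 still-open variables together cover exactly {1, 4, 5, 6, 7, 8} — 6 values for 6 variables — and 8 appears only in x's list, so x = 8.

8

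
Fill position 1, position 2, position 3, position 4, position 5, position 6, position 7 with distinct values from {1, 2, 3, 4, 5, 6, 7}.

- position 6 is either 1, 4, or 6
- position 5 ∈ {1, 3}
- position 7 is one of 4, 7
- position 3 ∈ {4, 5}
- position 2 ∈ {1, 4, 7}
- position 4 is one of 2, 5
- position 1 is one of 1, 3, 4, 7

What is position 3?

Among the 7 variables, 2 fits only position 4 (and all 7 values in {1, 2, 3, 4, 5, 6, 7} must be used), so position 4 = 2.
The 6 still-open variables together cover exactly {1, 3, 4, 5, 6, 7} — 6 values for 6 variables — and 5 appears only in position 3's list, so position 3 = 5.

5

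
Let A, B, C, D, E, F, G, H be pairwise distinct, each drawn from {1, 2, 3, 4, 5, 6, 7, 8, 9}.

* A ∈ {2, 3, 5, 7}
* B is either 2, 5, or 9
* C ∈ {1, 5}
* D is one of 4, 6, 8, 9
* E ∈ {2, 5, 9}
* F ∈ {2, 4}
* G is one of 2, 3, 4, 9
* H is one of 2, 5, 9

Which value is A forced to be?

The 3 variables B, E, H are confined to {2, 5, 9}, which locks those values in; drop them from A, C, D, F, G.
That leaves C = 1.
F has just one choice, so F = 4. Strike 4 from D, G.
G's domain is down to {3}, so G = 3. Remove 3 from A.
So A = 7.

7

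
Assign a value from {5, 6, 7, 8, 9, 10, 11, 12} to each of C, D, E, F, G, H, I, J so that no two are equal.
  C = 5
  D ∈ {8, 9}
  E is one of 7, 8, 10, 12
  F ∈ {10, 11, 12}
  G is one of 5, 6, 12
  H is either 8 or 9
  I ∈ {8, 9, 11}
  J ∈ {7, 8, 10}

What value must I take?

11

C must be 5 (only option left). Remove 5 from G.
Among the 7 still-open variables, 6 fits only G (and all 7 values in {6, 7, 8, 9, 10, 11, 12} must be used), so G = 6.
D and H between them cover only {8, 9} — a naked pair. Remove those values from E, I, J.
So I = 11.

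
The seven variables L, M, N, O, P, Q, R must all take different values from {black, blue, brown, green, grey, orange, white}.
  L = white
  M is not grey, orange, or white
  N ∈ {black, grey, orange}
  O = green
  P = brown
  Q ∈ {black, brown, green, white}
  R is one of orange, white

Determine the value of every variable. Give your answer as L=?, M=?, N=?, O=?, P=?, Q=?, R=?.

L has just one choice, so L = white. So Q, R can't be white.
O has just one choice, so O = green. So M, Q can't be green.
That leaves P = brown. So M, Q can't be brown.
Q's domain is down to {black}, so Q = black. Strike black from M, N.
That leaves R = orange. Strike orange from N.
M has just one choice, so M = blue.
That leaves N = grey.

L=white, M=blue, N=grey, O=green, P=brown, Q=black, R=orange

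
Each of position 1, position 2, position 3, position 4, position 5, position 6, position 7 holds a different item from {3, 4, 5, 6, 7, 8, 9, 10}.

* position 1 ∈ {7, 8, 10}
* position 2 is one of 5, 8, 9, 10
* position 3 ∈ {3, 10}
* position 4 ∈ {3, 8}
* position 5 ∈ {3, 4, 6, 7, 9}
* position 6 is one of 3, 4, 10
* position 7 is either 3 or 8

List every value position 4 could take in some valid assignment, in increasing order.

3, 8

The 2 variables position 4 and position 7 are confined to {3, 8}, which locks those values in; drop them from position 1, position 2, position 3, position 5, position 6.
position 3 must be 10 (only option left). Eliminate 10 elsewhere: position 1, position 2, position 6.
position 6 must be 4 (only option left). Eliminate 4 elsewhere: position 5.
position 1's domain is down to {7}, so position 1 = 7. So position 5 can't be 7.
No further eliminations apply; position 4 can still be any of 3, 8.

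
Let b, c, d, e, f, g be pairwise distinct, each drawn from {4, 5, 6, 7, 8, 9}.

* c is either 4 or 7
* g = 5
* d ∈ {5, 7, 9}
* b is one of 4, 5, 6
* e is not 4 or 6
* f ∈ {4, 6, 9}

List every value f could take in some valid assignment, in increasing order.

4, 6, 9

g must be 5 (only option left). Strike 5 from b, d, e.
The 5 still-open variables draw from only 5 values {4, 6, 7, 8, 9}, so each is used; only e can be 8, hence e = 8.
No further eliminations apply; f can still be any of 4, 6, 9.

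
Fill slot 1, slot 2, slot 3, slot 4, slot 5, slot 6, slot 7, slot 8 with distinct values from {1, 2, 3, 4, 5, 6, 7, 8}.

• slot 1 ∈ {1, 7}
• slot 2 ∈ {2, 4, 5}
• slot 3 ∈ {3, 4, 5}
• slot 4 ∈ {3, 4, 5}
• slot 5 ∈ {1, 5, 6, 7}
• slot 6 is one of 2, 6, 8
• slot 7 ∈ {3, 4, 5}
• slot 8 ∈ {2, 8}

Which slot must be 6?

slot 6

slot 3, slot 4, slot 7 share exactly the 3 values {3, 4, 5}; by pigeonhole those values go to them, so strike 3, 4, 5 from slot 2, slot 5.
slot 2 must be 2 (only option left). Strike 2 from slot 6, slot 8.
slot 8's domain is down to {8}, so slot 8 = 8. Remove 8 from slot 6.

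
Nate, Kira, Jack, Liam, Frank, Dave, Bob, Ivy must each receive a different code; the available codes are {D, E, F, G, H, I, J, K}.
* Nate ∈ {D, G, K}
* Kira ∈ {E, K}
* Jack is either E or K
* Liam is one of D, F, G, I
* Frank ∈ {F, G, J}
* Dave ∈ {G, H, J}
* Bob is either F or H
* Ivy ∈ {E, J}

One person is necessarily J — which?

The 8 variables together cover exactly {D, E, F, G, H, I, J, K} — 8 values for 8 variables — and I appears only in Liam's list, so Liam = I.
The 7 still-open variables draw from only 7 values {D, E, F, G, H, J, K}, so each is used; only Nate can be D, hence Nate = D.
Kira and Jack share exactly the 2 values {E, K}; by pigeonhole those values go to them, so strike E, K from Ivy.

Ivy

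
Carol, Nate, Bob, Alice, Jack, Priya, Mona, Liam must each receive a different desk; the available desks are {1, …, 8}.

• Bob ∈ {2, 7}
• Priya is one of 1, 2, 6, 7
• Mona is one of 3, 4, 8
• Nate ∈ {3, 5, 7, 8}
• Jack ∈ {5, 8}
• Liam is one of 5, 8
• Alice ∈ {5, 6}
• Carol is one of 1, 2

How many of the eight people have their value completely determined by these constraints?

Among the 8 variables, 4 fits only Mona (and all 8 values in {1, 2, 3, 4, 5, 6, 7, 8} must be used), so Mona = 4.
Among the 7 still-open variables, 3 fits only Nate (and all 7 values in {1, 2, 3, 5, 6, 7, 8} must be used), so Nate = 3.
The 2 variables Jack and Liam are confined to {5, 8}, which locks those values in; drop them from Alice.
That leaves Alice = 6. Remove 6 from Priya.
Determined: Nate=3, Alice=6, Mona=4. The other people each still have more than one consistent value. That makes 3.

3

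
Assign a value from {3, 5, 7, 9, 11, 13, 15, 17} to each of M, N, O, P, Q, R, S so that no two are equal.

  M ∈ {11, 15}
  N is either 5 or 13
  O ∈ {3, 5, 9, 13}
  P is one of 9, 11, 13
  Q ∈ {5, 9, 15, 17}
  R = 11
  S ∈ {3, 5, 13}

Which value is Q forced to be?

17

R must be 11 (only option left). Eliminate 11 elsewhere: M, P.
That leaves M = 15. So Q can't be 15.
Among the 5 still-open variables, 17 fits only Q (and all 5 values in {3, 5, 9, 13, 17} must be used), so Q = 17.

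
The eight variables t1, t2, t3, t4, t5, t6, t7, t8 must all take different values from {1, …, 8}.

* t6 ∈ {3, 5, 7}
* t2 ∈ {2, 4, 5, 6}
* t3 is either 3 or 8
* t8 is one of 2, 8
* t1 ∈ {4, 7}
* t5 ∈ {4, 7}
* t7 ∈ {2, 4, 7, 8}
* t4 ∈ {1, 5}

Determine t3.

The 8 variables together cover exactly {1, 2, 3, 4, 5, 6, 7, 8} — 8 values for 8 variables — and 1 appears only in t4's list, so t4 = 1.
The 7 still-open variables draw from only 7 values {2, 3, 4, 5, 6, 7, 8}, so each is used; only t2 can be 6, hence t2 = 6.
The 6 still-open variables draw from only 6 values {2, 3, 4, 5, 7, 8}, so each is used; only t6 can be 5, hence t6 = 5.
Among the 5 still-open variables, 3 fits only t3 (and all 5 values in {2, 3, 4, 7, 8} must be used), so t3 = 3.

3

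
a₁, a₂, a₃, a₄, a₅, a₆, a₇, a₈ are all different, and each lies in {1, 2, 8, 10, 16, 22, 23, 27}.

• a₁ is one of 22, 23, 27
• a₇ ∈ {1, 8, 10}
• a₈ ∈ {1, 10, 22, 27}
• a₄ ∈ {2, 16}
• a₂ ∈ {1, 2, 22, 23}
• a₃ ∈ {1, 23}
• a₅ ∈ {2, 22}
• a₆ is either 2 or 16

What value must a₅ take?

22

The 8 variables together cover exactly {1, 2, 8, 10, 16, 22, 23, 27} — 8 values for 8 variables — and 8 appears only in a₇'s list, so a₇ = 8.
The 7 still-open variables draw from only 7 values {1, 2, 10, 16, 22, 23, 27}, so each is used; only a₈ can be 10, hence a₈ = 10.
The 6 still-open variables draw from only 6 values {1, 2, 16, 22, 23, 27}, so each is used; only a₁ can be 27, hence a₁ = 27.
The 2 variables a₄ and a₆ are confined to {2, 16}, which locks those values in; drop them from a₂, a₅.
So a₅ = 22.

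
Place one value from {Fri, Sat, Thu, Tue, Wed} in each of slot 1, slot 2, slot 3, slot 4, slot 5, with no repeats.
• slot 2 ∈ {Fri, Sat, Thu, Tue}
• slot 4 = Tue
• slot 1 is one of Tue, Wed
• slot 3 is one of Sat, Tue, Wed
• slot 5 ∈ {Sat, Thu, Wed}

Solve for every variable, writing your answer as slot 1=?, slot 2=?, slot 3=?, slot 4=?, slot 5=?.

slot 4 must be Tue (only option left). Eliminate Tue elsewhere: slot 1, slot 2, slot 3.
slot 1's domain is down to {Wed}, so slot 1 = Wed. So slot 3, slot 5 can't be Wed.
slot 3's domain is down to {Sat}, so slot 3 = Sat. Eliminate Sat elsewhere: slot 2, slot 5.
That leaves slot 5 = Thu. So slot 2 can't be Thu.
That leaves slot 2 = Fri.

slot 1=Wed, slot 2=Fri, slot 3=Sat, slot 4=Tue, slot 5=Thu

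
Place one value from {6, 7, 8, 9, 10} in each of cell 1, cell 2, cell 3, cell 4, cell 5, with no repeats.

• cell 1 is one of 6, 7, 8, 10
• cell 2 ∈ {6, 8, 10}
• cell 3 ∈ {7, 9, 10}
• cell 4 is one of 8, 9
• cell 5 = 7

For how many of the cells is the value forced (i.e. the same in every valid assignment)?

1

cell 5 must be 7 (only option left). Eliminate 7 elsewhere: cell 1, cell 3.
Determined: cell 5=7. The other cells each still have more than one consistent value. That makes 1.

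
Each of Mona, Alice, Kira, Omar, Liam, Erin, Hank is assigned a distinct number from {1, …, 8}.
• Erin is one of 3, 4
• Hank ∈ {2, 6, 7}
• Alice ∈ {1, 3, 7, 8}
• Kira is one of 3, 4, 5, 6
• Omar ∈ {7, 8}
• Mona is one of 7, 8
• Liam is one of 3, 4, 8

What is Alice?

1

Mona and Omar between them cover only {7, 8} — a naked pair. Remove those values from Alice, Liam, Hank.
Liam and Erin share exactly the 2 values {3, 4}; by pigeonhole those values go to them, so strike 3, 4 from Alice, Kira.
So Alice = 1.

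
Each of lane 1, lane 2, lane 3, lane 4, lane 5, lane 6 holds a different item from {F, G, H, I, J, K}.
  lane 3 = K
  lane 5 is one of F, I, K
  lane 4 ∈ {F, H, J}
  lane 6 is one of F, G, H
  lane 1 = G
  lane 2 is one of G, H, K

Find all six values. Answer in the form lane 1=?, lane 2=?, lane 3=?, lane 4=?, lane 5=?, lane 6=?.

lane 1=G, lane 2=H, lane 3=K, lane 4=J, lane 5=I, lane 6=F

lane 1 must be G (only option left). Remove G from lane 2, lane 6.
lane 3 has just one choice, so lane 3 = K. Strike K from lane 2, lane 5.
lane 2 must be H (only option left). So lane 4, lane 6 can't be H.
lane 6's domain is down to {F}, so lane 6 = F. Eliminate F elsewhere: lane 4, lane 5.
lane 4 has just one choice, so lane 4 = J.
lane 5's domain is down to {I}, so lane 5 = I.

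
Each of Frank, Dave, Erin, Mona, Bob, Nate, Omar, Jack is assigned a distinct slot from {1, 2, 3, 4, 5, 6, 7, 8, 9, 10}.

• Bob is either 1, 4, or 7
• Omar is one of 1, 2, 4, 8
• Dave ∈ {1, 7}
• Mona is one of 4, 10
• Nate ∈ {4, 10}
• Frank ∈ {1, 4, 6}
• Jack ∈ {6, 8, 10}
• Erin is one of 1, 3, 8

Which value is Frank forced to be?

6

Among the 8 variables, 2 fits only Omar (and all 8 values in {1, 2, 3, 4, 6, 7, 8, 10} must be used), so Omar = 2.
Among the 7 still-open variables, 3 fits only Erin (and all 7 values in {1, 3, 4, 6, 7, 8, 10} must be used), so Erin = 3.
The 6 still-open variables draw from only 6 values {1, 4, 6, 7, 8, 10}, so each is used; only Jack can be 8, hence Jack = 8.
The 5 still-open variables together cover exactly {1, 4, 6, 7, 10} — 5 values for 5 variables — and 6 appears only in Frank's list, so Frank = 6.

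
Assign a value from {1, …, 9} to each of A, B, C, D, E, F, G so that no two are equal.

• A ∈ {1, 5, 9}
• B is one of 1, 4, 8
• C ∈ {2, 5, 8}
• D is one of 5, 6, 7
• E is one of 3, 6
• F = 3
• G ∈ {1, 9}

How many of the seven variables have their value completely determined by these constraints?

F must be 3 (only option left). Eliminate 3 elsewhere: E.
E must be 6 (only option left). So D can't be 6.
Determined: E=6, F=3. The other variables each still have more than one consistent value. That makes 2.

2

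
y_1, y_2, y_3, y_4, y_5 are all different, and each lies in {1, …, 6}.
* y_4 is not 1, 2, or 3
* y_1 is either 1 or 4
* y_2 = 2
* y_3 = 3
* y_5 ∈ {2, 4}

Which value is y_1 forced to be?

y_2 has just one choice, so y_2 = 2. So y_5 can't be 2.
y_3 must be 3 (only option left).
That leaves y_5 = 4. Remove 4 from y_1, y_4.
So y_1 = 1.

1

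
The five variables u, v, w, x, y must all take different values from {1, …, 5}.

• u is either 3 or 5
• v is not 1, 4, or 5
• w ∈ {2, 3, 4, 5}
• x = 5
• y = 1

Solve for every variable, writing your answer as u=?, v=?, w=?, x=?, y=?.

u=3, v=2, w=4, x=5, y=1

x has just one choice, so x = 5. Strike 5 from u, w.
y must be 1 (only option left).
u's domain is down to {3}, so u = 3. Strike 3 from v, w.
v must be 2 (only option left). Strike 2 from w.
w must be 4 (only option left).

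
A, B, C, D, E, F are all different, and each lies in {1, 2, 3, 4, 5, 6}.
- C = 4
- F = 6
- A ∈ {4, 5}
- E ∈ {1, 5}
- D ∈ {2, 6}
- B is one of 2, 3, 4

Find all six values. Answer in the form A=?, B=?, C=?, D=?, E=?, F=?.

C must be 4 (only option left). Eliminate 4 elsewhere: A, B.
F has just one choice, so F = 6. Eliminate 6 elsewhere: D.
That leaves A = 5. So E can't be 5.
D must be 2 (only option left). Remove 2 from B.
E must be 1 (only option left).
That leaves B = 3.

A=5, B=3, C=4, D=2, E=1, F=6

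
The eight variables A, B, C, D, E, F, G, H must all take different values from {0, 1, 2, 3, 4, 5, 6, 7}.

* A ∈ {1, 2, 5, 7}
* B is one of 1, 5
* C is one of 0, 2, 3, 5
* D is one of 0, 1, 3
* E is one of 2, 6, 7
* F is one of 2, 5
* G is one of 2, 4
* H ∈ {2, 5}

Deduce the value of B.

1

The 8 variables together cover exactly {0, 1, 2, 3, 4, 5, 6, 7} — 8 values for 8 variables — and 4 appears only in G's list, so G = 4.
The 7 still-open variables draw from only 7 values {0, 1, 2, 3, 5, 6, 7}, so each is used; only E can be 6, hence E = 6.
The 6 still-open variables draw from only 6 values {0, 1, 2, 3, 5, 7}, so each is used; only A can be 7, hence A = 7.
F and H between them cover only {2, 5} — a naked pair. Remove those values from B, C.
So B = 1.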